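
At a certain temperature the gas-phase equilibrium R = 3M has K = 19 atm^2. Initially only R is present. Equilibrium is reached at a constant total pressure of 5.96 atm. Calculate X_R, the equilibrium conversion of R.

X = 0.332

Basis: 1 mol R initially; let X = conversion of R. Extent ξ = X.
At extent ξ: n_R = 1 − X; n_M = 3X.
n_T = Σnᵢ = 1 + 2X.
With p_i = (n_i/n_T)P, K = p_M^3 / (p_R).
Equating to 19 atm^2 and solving on 0 < X < 1: X = 0.332.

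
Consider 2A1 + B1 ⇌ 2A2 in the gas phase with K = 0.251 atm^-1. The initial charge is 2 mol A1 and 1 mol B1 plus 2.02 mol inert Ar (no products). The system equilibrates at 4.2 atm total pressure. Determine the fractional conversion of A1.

X = 0.285

Take 2 mol A1 as basis and let X be its fractional conversion, so ξ = X.
At extent ξ: n_A1 = 2 − 2X; n_B1 = 1 − X; n_A2 = 2X; n_I = 2.02 (inert).
Summing: n_T = 5.02 − X.
y_i = n_i/n_T, p_i = y_i·P. K = p_A2^2 / (p_A1^2 p_B1).
This yields a degree-3 equation in X; solving on (0,1), X = 0.285.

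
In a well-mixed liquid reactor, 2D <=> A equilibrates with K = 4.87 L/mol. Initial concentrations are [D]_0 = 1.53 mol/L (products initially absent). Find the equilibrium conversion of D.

X = 0.772

Let X = conversion of D; extent ξ = 1.53X/2 mol/L.
Concentrations: [D] = 1.53 − 1.53X; [A] = 0.765X.
K = [A] / ([D]^2).
Solving K = 4.87 for X ∈ (0,1): X = 0.772.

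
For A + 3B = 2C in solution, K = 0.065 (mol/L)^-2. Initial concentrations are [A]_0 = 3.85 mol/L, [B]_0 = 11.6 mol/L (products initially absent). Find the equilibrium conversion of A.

Let X = conversion of A; extent ξ = 3.85·X mol/L.
Concentrations: [A] = 3.85 − 3.85X; [B] = 11.6 − 11.6X; [C] = 7.7X.
K = [C]^2 / ([A] [B]^3).
Solving K = 0.065 for X ∈ (0,1): X = 0.542.

X = 0.542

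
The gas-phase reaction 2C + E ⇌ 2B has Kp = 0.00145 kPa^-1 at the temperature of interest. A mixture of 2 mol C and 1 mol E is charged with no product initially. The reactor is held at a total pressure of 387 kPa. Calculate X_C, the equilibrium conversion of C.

X = 0.278

Take 2 mol C as basis and let X be its fractional conversion, so ξ = X.
Moles: n_C = 2 − 2X; n_E = 1 − X; n_B = 2X.
Total moles n_T = 3 − X.
y_i = n_i/n_T, p_i = y_i·P. Kp = p_B^2 / (p_C^2 p_E).
Setting this equal to 0.00145 kPa^-1 and taking the physical root (0 < X < 1) gives X = 0.278.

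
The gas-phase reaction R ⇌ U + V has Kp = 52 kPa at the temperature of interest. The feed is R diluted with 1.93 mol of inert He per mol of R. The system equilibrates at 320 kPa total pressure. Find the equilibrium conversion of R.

Take 1 mol R as basis and let X be its fractional conversion, so ξ = X.
Species balance: n_R = 1 − X; n_U = X; n_V = X; n_I = 1.93 (inert).
n_T = Σnᵢ = 2.93 + X.
Mole fractions y_i = n_i/n_T; Kp = p_U p_V / (p_R) with p_i = y_i·P.
Equating to 52 kPa and solving on 0 < X < 1: X = 0.519.

X = 0.519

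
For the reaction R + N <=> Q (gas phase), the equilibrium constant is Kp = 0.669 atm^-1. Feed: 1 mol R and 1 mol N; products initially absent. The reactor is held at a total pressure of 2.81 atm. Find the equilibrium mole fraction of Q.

Basis: 1 mol R initially; let X = conversion of R. Extent ξ = X.
At extent ξ: n_R = 1 − X; n_N = 1 − X; n_Q = X.
Summing: n_T = 2 − X.
y_i = n_i/n_T, p_i = y_i·P. Kp = p_Q / (p_R p_N).
Substituting and setting equal to 0.669 atm^-1 gives a polynomial in X; the root in (0,1) is X = 0.411.
Then n_Q = 0.411, n_T = 1.59, so y_Q = 0.258.

y_Q = 0.258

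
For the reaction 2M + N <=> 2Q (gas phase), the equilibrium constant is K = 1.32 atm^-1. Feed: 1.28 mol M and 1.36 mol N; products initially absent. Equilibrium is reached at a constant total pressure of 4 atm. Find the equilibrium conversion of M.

X = 0.602

Let X = conversion of M (basis 1.28 mol M); extent of reaction ξ = 0.64X.
Species balance: n_M = 1.28 − 1.28X; n_N = 1.36 − 0.64X; n_Q = 1.28X.
n_T = Σnᵢ = 2.64 − 0.64X.
y_i = n_i/n_T, p_i = y_i·P. K = p_Q^2 / (p_M^2 p_N).
Substituting and setting equal to 1.32 atm^-1 gives a polynomial in X; the root in (0,1) is X = 0.602.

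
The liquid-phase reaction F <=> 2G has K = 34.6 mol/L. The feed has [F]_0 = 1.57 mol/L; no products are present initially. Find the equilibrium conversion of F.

Let X = conversion of F; extent ξ = 1.57·X mol/L.
Concentrations: [F] = 1.57 − 1.57X; [G] = 3.14X.
K = [G]^2 / ([F]).
Setting equal to 34.6 and solving for X on (0,1) gives X = 0.864.

X = 0.864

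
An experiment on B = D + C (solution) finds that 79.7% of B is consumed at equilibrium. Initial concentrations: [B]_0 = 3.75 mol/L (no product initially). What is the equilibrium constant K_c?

K_c = 11.7 mol/L

Let X = conversion of B.
Concentrations: [B] = 3.75 − 3.75X; [D] = 3.75X; [C] = 3.75X.
At X = 0.797: [B] = 0.761, [D] = 2.99, [C] = 2.99.
K_c = [D] [C] / ([B]) = 11.7 mol/L.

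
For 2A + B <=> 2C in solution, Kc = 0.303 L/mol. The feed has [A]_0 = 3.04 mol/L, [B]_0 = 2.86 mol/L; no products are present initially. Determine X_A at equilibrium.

X = 0.448

Let X = conversion of A; extent ξ = 3.04X/2 mol/L.
Concentrations: [A] = 3.04 − 3.04X; [B] = 2.86 − 1.52X; [C] = 3.04X.
Kc = [C]^2 / ([A]^2 [B]).
Setting equal to 0.303 and solving for X on (0,1) gives X = 0.448.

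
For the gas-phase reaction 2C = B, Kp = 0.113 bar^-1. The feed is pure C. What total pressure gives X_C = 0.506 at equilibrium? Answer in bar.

Take 1 mol C as basis and let X be its fractional conversion, so ξ = 0.5X.
Species balance: n_C = 1 − X; n_B = 0.5X.
n_T = Σnᵢ = 1 − 0.5X.
Kp = p_B / (p_C^2) with p_i = (n_i/n_T)·P.
At X = 0.506: the mole-fraction product g(X) = Π y_i^ν_i = 0.7744. Since Kp = g(X)·P^{-1}, P = (g/Kp)^(1/1) = (0.7744/0.113)^(1/1) = 6.85 bar.

P = 6.85 bar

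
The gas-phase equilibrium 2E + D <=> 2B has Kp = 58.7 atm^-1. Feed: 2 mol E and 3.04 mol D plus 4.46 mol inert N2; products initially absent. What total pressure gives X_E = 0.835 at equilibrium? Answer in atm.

P = 1.71 atm

Let X = conversion of E (basis 2 mol E); extent of reaction ξ = X.
At extent ξ: n_E = 2 − 2X; n_D = 3.04 − X; n_B = 2X; n_I = 4.46 (inert).
Summing: n_T = 9.5 − X.
Kp = p_B^2 / (p_E^2 p_D) with p_i = (n_i/n_T)·P.
At X = 0.835: the mole-fraction product g(X) = Π y_i^ν_i = 100.6. Since Kp = g(X)·P^{-1}, P = (g/Kp)^(1/1) = (100.6/58.7)^(1/1) = 1.71 atm.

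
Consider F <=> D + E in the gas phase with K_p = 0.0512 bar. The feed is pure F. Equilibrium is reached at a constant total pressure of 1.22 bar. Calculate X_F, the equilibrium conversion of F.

X = 0.201

Take 1 mol F as basis and let X be its fractional conversion, so ξ = X.
Moles: n_F = 1 − X; n_D = X; n_E = X.
n_T = Σnᵢ = 1 + X.
y_i = n_i/n_T, p_i = y_i·P. K_p = p_D p_E / (p_F).
Setting this equal to 0.0512 bar and taking the physical root (0 < X < 1) gives X = 0.201.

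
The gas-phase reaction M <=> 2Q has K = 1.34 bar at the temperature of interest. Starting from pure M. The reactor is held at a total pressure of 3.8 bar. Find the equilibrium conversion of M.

Take 1 mol M as basis and let X be its fractional conversion, so ξ = X.
At extent ξ: n_M = 1 − X; n_Q = 2X.
n_T = Σnᵢ = 1 + X.
y_i = n_i/n_T, p_i = y_i·P. K = p_Q^2 / (p_M).
Equating to 1.34 bar and solving on 0 < X < 1: X = 0.285.

X = 0.285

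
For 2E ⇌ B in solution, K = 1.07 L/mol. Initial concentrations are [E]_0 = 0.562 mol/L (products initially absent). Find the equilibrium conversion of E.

Let X = conversion of E; extent ξ = 0.562X/2 mol/L.
Concentrations: [E] = 0.562 − 0.562X; [B] = 0.281X.
K = [B] / ([E]^2).
Setting equal to 1.07 and solving for X on (0,1) gives X = 0.414.

X = 0.414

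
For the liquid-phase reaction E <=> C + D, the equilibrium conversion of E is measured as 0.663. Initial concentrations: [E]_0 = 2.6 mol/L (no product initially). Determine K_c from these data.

Let X = conversion of E.
Concentrations: [E] = 2.6 − 2.6X; [C] = 2.6X; [D] = 2.6X.
At X = 0.663: [E] = 0.876, [C] = 1.72, [D] = 1.72.
K_c = [C] [D] / ([E]) = 3.39 mol/L.

K_c = 3.39 mol/L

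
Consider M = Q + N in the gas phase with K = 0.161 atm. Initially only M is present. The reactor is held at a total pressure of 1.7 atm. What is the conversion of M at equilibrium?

Let X = conversion of M (basis 1 mol M); extent of reaction ξ = X.
Moles: n_M = 1 − X; n_Q = X; n_N = X.
Total moles n_T = 1 + X.
y_i = n_i/n_T, p_i = y_i·P. K = p_Q p_N / (p_M).
Substituting and setting equal to 0.161 atm gives a polynomial in X; the root in (0,1) is X = 0.294.

X = 0.294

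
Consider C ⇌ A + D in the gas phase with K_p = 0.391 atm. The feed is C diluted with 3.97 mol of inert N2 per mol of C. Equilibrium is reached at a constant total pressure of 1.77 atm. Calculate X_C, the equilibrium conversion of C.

Take 1 mol C as basis and let X be its fractional conversion, so ξ = X.
Species balance: n_C = 1 − X; n_A = X; n_D = X; n_I = 3.97 (inert).
Summing: n_T = 4.97 + X.
Mole fractions y_i = n_i/n_T; K_p = p_A p_D / (p_C) with p_i = y_i·P.
This yields a degree-2 equation in X; solving on (0,1), X = 0.655.

X = 0.655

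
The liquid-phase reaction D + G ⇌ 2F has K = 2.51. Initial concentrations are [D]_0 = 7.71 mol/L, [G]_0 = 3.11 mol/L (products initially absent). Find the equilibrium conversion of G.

Let X = conversion of G; extent ξ = 3.11·X mol/L.
Concentrations: [D] = 7.71 − 3.11X; [G] = 3.11 − 3.11X; [F] = 6.22X.
K = [F]^2 / ([D] [G]).
Equating to 2.51: the physical root is X = 0.642.

X = 0.642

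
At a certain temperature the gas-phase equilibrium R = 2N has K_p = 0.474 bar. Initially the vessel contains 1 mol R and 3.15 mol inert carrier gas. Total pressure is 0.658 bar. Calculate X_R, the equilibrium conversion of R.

Basis: 1 mol R initially; let X = conversion of R. Extent ξ = X.
Species balance: n_R = 1 − X; n_N = 2X; n_I = 3.15 (inert).
Summing: n_T = 4.15 + X.
y_i = n_i/n_T, p_i = y_i·P. K_p = p_N^2 / (p_R).
Substituting and setting equal to 0.474 bar gives a polynomial in X; the root in (0,1) is X = 0.591.

X = 0.591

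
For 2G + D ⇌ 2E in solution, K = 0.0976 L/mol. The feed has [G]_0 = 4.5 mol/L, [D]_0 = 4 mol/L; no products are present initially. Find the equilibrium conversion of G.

Let X = conversion of G; extent ξ = 4.5X/2 mol/L.
Concentrations: [G] = 4.5 − 4.5X; [D] = 4 − 2.25X; [E] = 4.5X.
K = [E]^2 / ([G]^2 [D]).
Equating to 0.0976 L/mol: the physical root is X = 0.358.

X = 0.358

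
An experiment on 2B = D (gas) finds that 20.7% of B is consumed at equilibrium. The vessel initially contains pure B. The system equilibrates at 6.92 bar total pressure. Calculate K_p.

K_p = 0.0213 bar^-1

Let X = conversion of B (basis 1 mol B); extent of reaction ξ = 0.5X.
At extent ξ: n_B = 1 − X; n_D = 0.5X.
n_T = Σnᵢ = 1 − 0.5X.
At X = 0.207: n_B = 0.793, n_D = 0.103, n_T = 0.897.
p_i = (n_i/n_T)·P. K_p = p_D / (p_B^2) = 0.0213 bar^-1.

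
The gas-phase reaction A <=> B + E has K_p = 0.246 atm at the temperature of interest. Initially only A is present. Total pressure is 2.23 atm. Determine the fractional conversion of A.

Take 1 mol A as basis and let X be its fractional conversion, so ξ = X.
Species balance: n_A = 1 − X; n_B = X; n_E = X.
n_T = Σnᵢ = 1 + X.
With p_i = (n_i/n_T)P, K_p = p_B p_E / (p_A).
Substituting and setting equal to 0.246 atm gives a polynomial in X; the root in (0,1) is X = 0.315.

X = 0.315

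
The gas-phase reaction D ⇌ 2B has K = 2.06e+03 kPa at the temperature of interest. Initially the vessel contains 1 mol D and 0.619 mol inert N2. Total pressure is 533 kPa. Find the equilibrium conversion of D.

X = 0.753

Take 1 mol D as basis and let X be its fractional conversion, so ξ = X.
Moles: n_D = 1 − X; n_B = 2X; n_I = 0.619 (inert).
Total moles n_T = 1.62 + X.
y_i = n_i/n_T, p_i = y_i·P. K = p_B^2 / (p_D).
Substituting and setting equal to 2.06e+03 kPa gives a polynomial in X; the root in (0,1) is X = 0.753.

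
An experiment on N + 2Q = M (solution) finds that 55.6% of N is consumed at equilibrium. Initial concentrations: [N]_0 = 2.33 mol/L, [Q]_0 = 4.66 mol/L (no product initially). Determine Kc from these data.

Let X = conversion of N.
Concentrations: [N] = 2.33 − 2.33X; [Q] = 4.66 − 4.66X; [M] = 2.33X.
At X = 0.556: [N] = 1.03, [Q] = 2.07, [M] = 1.3.
Kc = [M] / ([N] [Q]^2) = 0.293 (mol/L)^-2.

Kc = 0.293 (mol/L)^-2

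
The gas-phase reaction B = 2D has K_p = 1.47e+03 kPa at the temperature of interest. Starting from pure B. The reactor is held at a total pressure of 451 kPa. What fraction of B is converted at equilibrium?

X = 0.670

Let X = conversion of B (basis 1 mol B); extent of reaction ξ = X.
Species balance: n_B = 1 − X; n_D = 2X.
Summing: n_T = 1 + X.
With p_i = (n_i/n_T)P, K_p = p_D^2 / (p_B).
Setting this equal to 1.47e+03 kPa and taking the physical root (0 < X < 1) gives X = 0.670.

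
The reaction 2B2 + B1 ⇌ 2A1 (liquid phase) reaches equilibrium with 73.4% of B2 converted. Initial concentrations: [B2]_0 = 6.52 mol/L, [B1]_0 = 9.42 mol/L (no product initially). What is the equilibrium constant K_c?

K_c = 1.08 L/mol

Let X = conversion of B2.
Concentrations: [B2] = 6.52 − 6.52X; [B1] = 9.42 − 3.26X; [A1] = 6.52X.
At X = 0.734: [B2] = 1.73, [B1] = 7.03, [A1] = 4.79.
K_c = [A1]^2 / ([B2]^2 [B1]) = 1.08 L/mol.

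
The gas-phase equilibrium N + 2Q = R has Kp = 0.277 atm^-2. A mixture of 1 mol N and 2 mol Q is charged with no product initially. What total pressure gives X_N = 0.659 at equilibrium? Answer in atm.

P = 6.51 atm

Basis: 1 mol N initially; let X = conversion of N. Extent ξ = X.
Mole table: n_N = 1 − X; n_Q = 2 − 2X; n_R = X.
Summing: n_T = 3 − 2X.
Kp = p_R / (p_N p_Q^2) with p_i = (n_i/n_T)·P.
At X = 0.659: the mole-fraction product g(X) = Π y_i^ν_i = 11.75. Since Kp = g(X)·P^{-2}, P = (g/Kp)^(1/2) = (11.75/0.277)^(1/2) = 6.51 atm.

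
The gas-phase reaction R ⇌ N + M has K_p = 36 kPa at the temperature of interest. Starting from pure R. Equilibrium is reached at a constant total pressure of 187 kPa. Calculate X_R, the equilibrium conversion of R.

X = 0.402

Let X = conversion of R (basis 1 mol R); extent of reaction ξ = X.
At extent ξ: n_R = 1 − X; n_N = X; n_M = X.
Summing: n_T = 1 + X.
y_i = n_i/n_T, p_i = y_i·P. K_p = p_N p_M / (p_R).
Equating to 36 kPa and solving on 0 < X < 1: X = 0.402.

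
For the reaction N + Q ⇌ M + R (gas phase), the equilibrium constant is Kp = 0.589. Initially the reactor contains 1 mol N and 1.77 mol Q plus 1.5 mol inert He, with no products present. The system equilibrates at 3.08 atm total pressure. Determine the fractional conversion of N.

Take 1 mol N as basis and let X be its fractional conversion, so ξ = X.
Mole table: n_N = 1 − X; n_Q = 1.77 − X; n_M = X; n_R = X; n_I = 1.5 (inert).
n_T stays at 4.27 (no change in mole number).
y_i = n_i/n_T, p_i = y_i·P. Kp = p_M p_R / (p_N p_Q).
Equating to 0.589 and solving on 0 < X < 1: X = 0.560.

X = 0.560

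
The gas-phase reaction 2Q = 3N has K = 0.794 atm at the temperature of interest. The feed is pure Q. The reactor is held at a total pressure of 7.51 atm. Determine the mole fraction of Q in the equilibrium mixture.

y_Q = 0.646

Let X = conversion of Q (basis 1 mol Q); extent of reaction ξ = 0.5X.
Species balance: n_Q = 1 − X; n_N = 1.5X.
Total moles n_T = 1 + 0.5X.
With p_i = (n_i/n_T)P, K = p_N^3 / (p_Q^2).
This yields a degree-3 equation in X; solving on (0,1), X = 0.267.
Then n_Q = 0.733, n_T = 1.13, so y_Q = 0.646.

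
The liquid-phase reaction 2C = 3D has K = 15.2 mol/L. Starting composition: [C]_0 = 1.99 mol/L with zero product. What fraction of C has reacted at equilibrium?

Let X = conversion of C; extent ξ = 1.99X/2 mol/L.
Concentrations: [C] = 1.99 − 1.99X; [D] = 2.98X.
K = [D]^3 / ([C]^2).
Solving K = 15.2 for X ∈ (0,1): X = 0.651.

X = 0.651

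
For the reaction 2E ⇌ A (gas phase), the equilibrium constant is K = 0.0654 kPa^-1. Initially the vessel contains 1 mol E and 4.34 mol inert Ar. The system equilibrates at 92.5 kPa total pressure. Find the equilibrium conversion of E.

Let X = conversion of E (basis 1 mol E); extent of reaction ξ = 0.5X.
Mole table: n_E = 1 − X; n_A = 0.5X; n_I = 4.34 (inert).
n_T = Σnᵢ = 5.34 − 0.5X.
y_i = n_i/n_T, p_i = y_i·P. K = p_A / (p_E^2).
This yields a degree-2 equation in X; solving on (0,1), X = 0.529.

X = 0.529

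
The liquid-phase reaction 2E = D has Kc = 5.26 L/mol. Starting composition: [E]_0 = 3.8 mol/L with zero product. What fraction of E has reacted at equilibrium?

Let X = conversion of E; extent ξ = 3.8X/2 mol/L.
Concentrations: [E] = 3.8 − 3.8X; [D] = 1.9X.
Kc = [D] / ([E]^2).
Setting equal to 5.26 and solving for X on (0,1) gives X = 0.854.

X = 0.854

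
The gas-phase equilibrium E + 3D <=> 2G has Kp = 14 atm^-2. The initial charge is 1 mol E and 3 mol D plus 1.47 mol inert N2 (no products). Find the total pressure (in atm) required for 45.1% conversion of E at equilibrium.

Basis: 1 mol E initially; let X = conversion of E. Extent ξ = X.
Species balance: n_E = 1 − X; n_D = 3 − 3X; n_G = 2X; n_I = 1.47 (inert).
Total moles n_T = 5.47 − 2X.
Kp = p_G^2 / (p_E p_D^3) with p_i = (n_i/n_T)·P.
At X = 0.451: the mole-fraction product g(X) = Π y_i^ν_i = 6.922. Since Kp = g(X)·P^{-2}, P = (g/Kp)^(1/2) = (6.922/14)^(1/2) = 0.703 atm.

P = 0.703 atm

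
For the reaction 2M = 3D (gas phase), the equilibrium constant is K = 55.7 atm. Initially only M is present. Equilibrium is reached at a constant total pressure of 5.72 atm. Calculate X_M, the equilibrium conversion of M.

Basis: 1 mol M initially; let X = conversion of M. Extent ξ = 0.5X.
Species balance: n_M = 1 − X; n_D = 1.5X.
Summing: n_T = 1 + 0.5X.
y_i = n_i/n_T, p_i = y_i·P. K = p_D^3 / (p_M^2).
Substituting and setting equal to 55.7 atm gives a polynomial in X; the root in (0,1) is X = 0.702.

X = 0.702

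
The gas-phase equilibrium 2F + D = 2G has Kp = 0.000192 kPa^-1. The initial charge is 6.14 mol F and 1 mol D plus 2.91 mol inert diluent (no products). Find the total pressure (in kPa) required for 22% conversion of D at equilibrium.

Take 1 mol D as basis and let X be its fractional conversion, so ξ = X.
Moles: n_F = 6.14 − 2X; n_D = 1 − X; n_G = 2X; n_I = 2.91 (inert).
Summing: n_T = 10.1 − X.
Kp = p_G^2 / (p_F^2 p_D) with p_i = (n_i/n_T)·P.
At X = 0.22: the mole-fraction product g(X) = Π y_i^ν_i = 0.0751. Since Kp = g(X)·P^{-1}, P = (g/Kp)^(1/1) = (0.0751/0.000192)^(1/1) = 391 kPa.

P = 391 kPa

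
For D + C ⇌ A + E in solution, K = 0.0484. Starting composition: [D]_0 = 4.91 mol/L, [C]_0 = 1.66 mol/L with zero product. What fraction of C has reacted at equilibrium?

X = 0.300

Let X = conversion of C; extent ξ = 1.66·X mol/L.
Concentrations: [D] = 4.91 − 1.66X; [C] = 1.66 − 1.66X; [A] = 1.66X; [E] = 1.66X.
K = [A] [E] / ([D] [C]).
Setting equal to 0.0484 and solving for X on (0,1) gives X = 0.300.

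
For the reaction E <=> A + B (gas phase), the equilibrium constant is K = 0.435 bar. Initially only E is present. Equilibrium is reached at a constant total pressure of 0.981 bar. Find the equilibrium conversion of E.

Take 1 mol E as basis and let X be its fractional conversion, so ξ = X.
Mole table: n_E = 1 − X; n_A = X; n_B = X.
Summing: n_T = 1 + X.
With p_i = (n_i/n_T)P, K = p_A p_B / (p_E).
Equating to 0.435 bar and solving on 0 < X < 1: X = 0.554.

X = 0.554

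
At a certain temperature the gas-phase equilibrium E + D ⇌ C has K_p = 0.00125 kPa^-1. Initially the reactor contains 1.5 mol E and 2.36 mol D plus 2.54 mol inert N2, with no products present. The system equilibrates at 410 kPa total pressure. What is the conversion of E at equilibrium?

Let X = conversion of E (basis 1.5 mol E); extent of reaction ξ = 1.5X.
Mole table: n_E = 1.5 − 1.5X; n_D = 2.36 − 1.5X; n_C = 1.5X; n_I = 2.54 (inert).
n_T = Σnᵢ = 6.4 − 1.5X.
y_i = n_i/n_T, p_i = y_i·P. K_p = p_C / (p_E p_D).
Substituting and setting equal to 0.00125 kPa^-1 gives a polynomial in X; the root in (0,1) is X = 0.150.

X = 0.150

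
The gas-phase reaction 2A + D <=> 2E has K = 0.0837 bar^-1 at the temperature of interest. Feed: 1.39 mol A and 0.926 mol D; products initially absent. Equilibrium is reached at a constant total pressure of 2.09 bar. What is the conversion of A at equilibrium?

Let X = conversion of A (basis 1.39 mol A); extent of reaction ξ = 0.695X.
At extent ξ: n_A = 1.39 − 1.39X; n_D = 0.926 − 0.695X; n_E = 1.39X.
Summing: n_T = 2.32 − 0.695X.
Mole fractions y_i = n_i/n_T; K = p_E^2 / (p_A^2 p_D) with p_i = y_i·P.
Setting this equal to 0.0837 bar^-1 and taking the physical root (0 < X < 1) gives X = 0.201.

X = 0.201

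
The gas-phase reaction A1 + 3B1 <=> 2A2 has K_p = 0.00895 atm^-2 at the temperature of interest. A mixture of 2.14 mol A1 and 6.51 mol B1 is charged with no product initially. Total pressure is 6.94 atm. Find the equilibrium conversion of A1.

X = 0.268

Basis: 2.14 mol A1 initially; let X = conversion of A1. Extent ξ = 2.14X.
Species balance: n_A1 = 2.14 − 2.14X; n_B1 = 6.51 − 6.42X; n_A2 = 4.28X.
Summing: n_T = 8.65 − 4.28X.
Mole fractions y_i = n_i/n_T; K_p = p_A2^2 / (p_A1 p_B1^3) with p_i = y_i·P.
This yields a degree-4 equation in X; solving on (0,1), X = 0.268.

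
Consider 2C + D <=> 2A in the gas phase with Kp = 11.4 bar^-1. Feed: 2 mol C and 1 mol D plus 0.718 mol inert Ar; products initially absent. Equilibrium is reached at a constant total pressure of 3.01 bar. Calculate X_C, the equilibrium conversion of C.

X = 0.661

Basis: 2 mol C initially; let X = conversion of C. Extent ξ = X.
Species balance: n_C = 2 − 2X; n_D = 1 − X; n_A = 2X; n_I = 0.718 (inert).
n_T = Σnᵢ = 3.72 − X.
With p_i = (n_i/n_T)P, Kp = p_A^2 / (p_C^2 p_D).
Setting this equal to 11.4 bar^-1 and taking the physical root (0 < X < 1) gives X = 0.661.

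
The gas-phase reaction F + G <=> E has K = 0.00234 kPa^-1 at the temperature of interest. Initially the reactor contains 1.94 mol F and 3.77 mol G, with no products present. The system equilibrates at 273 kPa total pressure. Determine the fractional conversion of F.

Basis: 1.94 mol F initially; let X = conversion of F. Extent ξ = 1.94X.
Moles: n_F = 1.94 − 1.94X; n_G = 3.77 − 1.94X; n_E = 1.94X.
Summing: n_T = 5.71 − 1.94X.
y_i = n_i/n_T, p_i = y_i·P. K = p_E / (p_F p_G).
Equating to 0.00234 kPa^-1 and solving on 0 < X < 1: X = 0.285.

X = 0.285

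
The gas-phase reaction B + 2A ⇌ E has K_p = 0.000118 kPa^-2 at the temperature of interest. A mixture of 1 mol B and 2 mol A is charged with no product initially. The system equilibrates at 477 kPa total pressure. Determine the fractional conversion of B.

Let X = conversion of B (basis 1 mol B); extent of reaction ξ = X.
Moles: n_B = 1 − X; n_A = 2 − 2X; n_E = X.
n_T = Σnᵢ = 3 − 2X.
y_i = n_i/n_T, p_i = y_i·P. K_p = p_E / (p_B p_A^2).
This yields a degree-3 equation in X; solving on (0,1), X = 0.749.

X = 0.749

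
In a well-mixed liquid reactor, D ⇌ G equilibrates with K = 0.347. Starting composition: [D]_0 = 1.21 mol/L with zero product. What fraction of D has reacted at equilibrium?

Let X = conversion of D; extent ξ = 1.21·X mol/L.
Concentrations: [D] = 1.21 − 1.21X; [G] = 1.21X.
K = [G] / ([D]).
This equals 0.347 at X = 0.258 (the root in 0 < X < 1).

X = 0.258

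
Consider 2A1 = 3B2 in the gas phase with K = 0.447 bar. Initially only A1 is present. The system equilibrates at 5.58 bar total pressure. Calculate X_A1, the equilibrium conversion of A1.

Take 1 mol A1 as basis and let X be its fractional conversion, so ξ = 0.5X.
At extent ξ: n_A1 = 1 − X; n_B2 = 1.5X.
n_T = Σnᵢ = 1 + 0.5X.
With p_i = (n_i/n_T)P, K = p_B2^3 / (p_A1^2).
Substituting and setting equal to 0.447 bar gives a polynomial in X; the root in (0,1) is X = 0.247.

X = 0.247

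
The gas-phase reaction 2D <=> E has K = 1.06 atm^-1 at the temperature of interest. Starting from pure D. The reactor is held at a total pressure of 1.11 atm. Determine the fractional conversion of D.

Basis: 1 mol D initially; let X = conversion of D. Extent ξ = 0.5X.
Mole table: n_D = 1 − X; n_E = 0.5X.
n_T = Σnᵢ = 1 − 0.5X.
Mole fractions y_i = n_i/n_T; K = p_E / (p_D^2) with p_i = y_i·P.
Substituting and setting equal to 1.06 atm^-1 gives a polynomial in X; the root in (0,1) is X = 0.581.

X = 0.581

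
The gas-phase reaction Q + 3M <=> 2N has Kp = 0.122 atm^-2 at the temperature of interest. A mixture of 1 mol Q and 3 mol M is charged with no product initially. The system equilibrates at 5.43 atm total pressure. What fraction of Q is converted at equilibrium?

X = 0.463

Let X = conversion of Q (basis 1 mol Q); extent of reaction ξ = X.
Mole table: n_Q = 1 − X; n_M = 3 − 3X; n_N = 2X.
n_T = Σnᵢ = 4 − 2X.
Mole fractions y_i = n_i/n_T; Kp = p_N^2 / (p_Q p_M^3) with p_i = y_i·P.
Substituting and setting equal to 0.122 atm^-2 gives a polynomial in X; the root in (0,1) is X = 0.463.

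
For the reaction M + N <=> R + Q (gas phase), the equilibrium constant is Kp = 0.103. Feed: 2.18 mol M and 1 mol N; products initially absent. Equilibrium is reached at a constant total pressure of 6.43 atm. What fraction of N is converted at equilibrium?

X = 0.350

Let X = conversion of N (basis 1 mol N); extent of reaction ξ = X.
Species balance: n_M = 2.18 − X; n_N = 1 − X; n_R = X; n_Q = X.
Since Δν = 0, n_T = 3.18 throughout.
With p_i = (n_i/n_T)P, Kp = p_R p_Q / (p_M p_N).
Setting this equal to 0.103 and taking the physical root (0 < X < 1) gives X = 0.350.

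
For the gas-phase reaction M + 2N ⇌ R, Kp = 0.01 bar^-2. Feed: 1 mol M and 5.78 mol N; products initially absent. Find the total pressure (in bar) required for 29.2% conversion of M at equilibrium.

Let X = conversion of M (basis 1 mol M); extent of reaction ξ = X.
Mole table: n_M = 1 − X; n_N = 5.78 − 2X; n_R = X.
Total moles n_T = 6.78 − 2X.
Kp = p_R / (p_M p_N^2) with p_i = (n_i/n_T)·P.
At X = 0.292: the mole-fraction product g(X) = Π y_i^ν_i = 0.5865. Since Kp = g(X)·P^{-2}, P = (g/Kp)^(1/2) = (0.5865/0.01)^(1/2) = 7.66 bar.

P = 7.66 bar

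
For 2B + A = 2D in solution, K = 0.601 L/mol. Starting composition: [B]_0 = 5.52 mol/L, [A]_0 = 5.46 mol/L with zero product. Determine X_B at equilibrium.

Let X = conversion of B; extent ξ = 5.52X/2 mol/L.
Concentrations: [B] = 5.52 − 5.52X; [A] = 5.46 − 2.76X; [D] = 5.52X.
K = [D]^2 / ([B]^2 [A]).
This equals 0.601 at X = 0.602 (the root in 0 < X < 1).

X = 0.602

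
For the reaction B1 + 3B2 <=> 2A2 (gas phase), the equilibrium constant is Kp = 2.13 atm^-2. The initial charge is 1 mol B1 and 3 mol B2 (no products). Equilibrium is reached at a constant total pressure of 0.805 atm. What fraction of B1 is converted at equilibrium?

Take 1 mol B1 as basis and let X be its fractional conversion, so ξ = X.
Moles: n_B1 = 1 − X; n_B2 = 3 − 3X; n_A2 = 2X.
Total moles n_T = 4 − 2X.
Mole fractions y_i = n_i/n_T; Kp = p_A2^2 / (p_B1 p_B2^3) with p_i = y_i·P.
Substituting and setting equal to 2.13 atm^-2 gives a polynomial in X; the root in (0,1) is X = 0.371.

X = 0.371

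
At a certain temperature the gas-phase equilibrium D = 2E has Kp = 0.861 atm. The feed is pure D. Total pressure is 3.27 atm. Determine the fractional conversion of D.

X = 0.249

Basis: 1 mol D initially; let X = conversion of D. Extent ξ = X.
Mole table: n_D = 1 − X; n_E = 2X.
Total moles n_T = 1 + X.
Mole fractions y_i = n_i/n_T; Kp = p_E^2 / (p_D) with p_i = y_i·P.
Setting this equal to 0.861 atm and taking the physical root (0 < X < 1) gives X = 0.249.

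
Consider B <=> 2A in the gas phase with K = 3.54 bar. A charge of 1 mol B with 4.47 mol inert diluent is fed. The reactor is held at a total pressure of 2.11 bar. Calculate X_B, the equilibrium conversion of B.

Let X = conversion of B (basis 1 mol B); extent of reaction ξ = X.
At extent ξ: n_B = 1 − X; n_A = 2X; n_I = 4.47 (inert).
Summing: n_T = 5.47 + X.
Mole fractions y_i = n_i/n_T; K = p_A^2 / (p_B) with p_i = y_i·P.
Setting this equal to 3.54 bar and taking the physical root (0 < X < 1) gives X = 0.772.

X = 0.772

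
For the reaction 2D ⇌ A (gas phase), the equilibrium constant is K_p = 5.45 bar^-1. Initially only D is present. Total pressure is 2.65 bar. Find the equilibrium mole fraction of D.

y_D = 0.231

Let X = conversion of D (basis 1 mol D); extent of reaction ξ = 0.5X.
At extent ξ: n_D = 1 − X; n_A = 0.5X.
Total moles n_T = 1 − 0.5X.
Mole fractions y_i = n_i/n_T; K_p = p_A / (p_D^2) with p_i = y_i·P.
Equating to 5.45 bar^-1 and solving on 0 < X < 1: X = 0.870.
Then n_D = 0.13, n_T = 0.565, so y_D = 0.231.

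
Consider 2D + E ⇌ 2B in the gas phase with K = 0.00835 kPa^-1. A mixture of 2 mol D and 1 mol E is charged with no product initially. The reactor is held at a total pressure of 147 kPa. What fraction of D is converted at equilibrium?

Basis: 2 mol D initially; let X = conversion of D. Extent ξ = X.
Moles: n_D = 2 − 2X; n_E = 1 − X; n_B = 2X.
Total moles n_T = 3 − X.
With p_i = (n_i/n_T)P, K = p_B^2 / (p_D^2 p_E).
Setting this equal to 0.00835 kPa^-1 and taking the physical root (0 < X < 1) gives X = 0.354.

X = 0.354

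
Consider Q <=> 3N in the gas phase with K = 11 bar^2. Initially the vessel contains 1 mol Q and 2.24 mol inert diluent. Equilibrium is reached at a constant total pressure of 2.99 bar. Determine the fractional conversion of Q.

Take 1 mol Q as basis and let X be its fractional conversion, so ξ = X.
At extent ξ: n_Q = 1 − X; n_N = 3X; n_I = 2.24 (inert).
Total moles n_T = 3.24 + 2X.
With p_i = (n_i/n_T)P, K = p_N^3 / (p_Q).
Equating to 11 bar^2 and solving on 0 < X < 1: X = 0.677.

X = 0.677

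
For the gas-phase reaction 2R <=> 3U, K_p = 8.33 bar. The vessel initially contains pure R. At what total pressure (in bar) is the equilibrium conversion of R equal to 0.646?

P = 1.52 bar

Let X = conversion of R (basis 1 mol R); extent of reaction ξ = 0.5X.
Species balance: n_R = 1 − X; n_U = 1.5X.
n_T = Σnᵢ = 1 + 0.5X.
K_p = p_U^3 / (p_R^2) with p_i = (n_i/n_T)·P.
At X = 0.646: the mole-fraction product g(X) = Π y_i^ν_i = 5.488. Since K_p = g(X)·P^{1}, P = (K_p/g)^(1/1) = (8.33/5.488)^(1/1) = 1.52 bar.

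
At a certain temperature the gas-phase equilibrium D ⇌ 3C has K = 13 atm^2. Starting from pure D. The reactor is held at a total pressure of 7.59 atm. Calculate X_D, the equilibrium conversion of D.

Basis: 1 mol D initially; let X = conversion of D. Extent ξ = X.
At extent ξ: n_D = 1 − X; n_C = 3X.
Total moles n_T = 1 + 2X.
Mole fractions y_i = n_i/n_T; K = p_C^3 / (p_D) with p_i = y_i·P.
Equating to 13 atm^2 and solving on 0 < X < 1: X = 0.241.

X = 0.241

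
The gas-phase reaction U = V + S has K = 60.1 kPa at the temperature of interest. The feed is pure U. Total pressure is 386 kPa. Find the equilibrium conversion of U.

X = 0.367

Basis: 1 mol U initially; let X = conversion of U. Extent ξ = X.
Mole table: n_U = 1 − X; n_V = X; n_S = X.
Total moles n_T = 1 + X.
With p_i = (n_i/n_T)P, K = p_V p_S / (p_U).
Substituting and setting equal to 60.1 kPa gives a polynomial in X; the root in (0,1) is X = 0.367.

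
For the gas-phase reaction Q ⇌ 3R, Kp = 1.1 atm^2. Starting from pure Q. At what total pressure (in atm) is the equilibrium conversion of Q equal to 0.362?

Basis: 1 mol Q initially; let X = conversion of Q. Extent ξ = X.
Mole table: n_Q = 1 − X; n_R = 3X.
Summing: n_T = 1 + 2X.
Kp = p_R^3 / (p_Q) with p_i = (n_i/n_T)·P.
At X = 0.362: the mole-fraction product g(X) = Π y_i^ν_i = 0.6755. Since Kp = g(X)·P^{2}, P = (Kp/g)^(1/2) = (1.1/0.6755)^(1/2) = 1.28 atm.

P = 1.28 atm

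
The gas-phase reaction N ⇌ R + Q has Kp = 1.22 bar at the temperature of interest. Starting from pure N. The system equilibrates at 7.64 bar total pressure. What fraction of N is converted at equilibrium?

Let X = conversion of N (basis 1 mol N); extent of reaction ξ = X.
Moles: n_N = 1 − X; n_R = X; n_Q = X.
n_T = Σnᵢ = 1 + X.
y_i = n_i/n_T, p_i = y_i·P. Kp = p_R p_Q / (p_N).
Equating to 1.22 bar and solving on 0 < X < 1: X = 0.371.

X = 0.371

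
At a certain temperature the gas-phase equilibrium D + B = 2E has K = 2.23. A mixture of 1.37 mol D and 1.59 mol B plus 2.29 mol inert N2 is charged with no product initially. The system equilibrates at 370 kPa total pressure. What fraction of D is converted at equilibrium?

X = 0.460

Let X = conversion of D (basis 1.37 mol D); extent of reaction ξ = 1.37X.
Mole table: n_D = 1.37 − 1.37X; n_B = 1.59 − 1.37X; n_E = 2.74X; n_I = 2.29 (inert).
n_T stays at 5.25 (no change in mole number).
With p_i = (n_i/n_T)P, K = p_E^2 / (p_D p_B).
Substituting and setting equal to 2.23 gives a polynomial in X; the root in (0,1) is X = 0.460.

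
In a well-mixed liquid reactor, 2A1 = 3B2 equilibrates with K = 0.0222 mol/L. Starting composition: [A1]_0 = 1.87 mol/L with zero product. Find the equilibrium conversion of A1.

Let X = conversion of A1; extent ξ = 1.87X/2 mol/L.
Concentrations: [A1] = 1.87 − 1.87X; [B2] = 2.81X.
K = [B2]^3 / ([A1]^2).
Equating to 0.0222 mol/L: the physical root is X = 0.138.

X = 0.138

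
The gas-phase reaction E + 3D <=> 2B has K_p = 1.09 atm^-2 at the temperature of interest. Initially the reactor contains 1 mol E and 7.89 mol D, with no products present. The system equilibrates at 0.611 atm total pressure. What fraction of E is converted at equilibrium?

Take 1 mol E as basis and let X be its fractional conversion, so ξ = X.
Moles: n_E = 1 − X; n_D = 7.89 − 3X; n_B = 2X.
Total moles n_T = 8.89 − 2X.
y_i = n_i/n_T, p_i = y_i·P. K_p = p_B^2 / (p_E p_D^3).
This yields a degree-4 equation in X; solving on (0,1), X = 0.477.

X = 0.477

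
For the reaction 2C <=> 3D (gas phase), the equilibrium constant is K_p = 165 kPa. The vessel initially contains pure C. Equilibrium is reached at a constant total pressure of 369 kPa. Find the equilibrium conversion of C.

X = 0.389

Basis: 1 mol C initially; let X = conversion of C. Extent ξ = 0.5X.
At extent ξ: n_C = 1 − X; n_D = 1.5X.
Summing: n_T = 1 + 0.5X.
With p_i = (n_i/n_T)P, K_p = p_D^3 / (p_C^2).
Substituting and setting equal to 165 kPa gives a polynomial in X; the root in (0,1) is X = 0.389.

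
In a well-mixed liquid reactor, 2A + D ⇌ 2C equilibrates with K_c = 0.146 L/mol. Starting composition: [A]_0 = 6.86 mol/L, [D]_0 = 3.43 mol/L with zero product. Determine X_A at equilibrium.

Let X = conversion of A; extent ξ = 6.86X/2 mol/L.
Concentrations: [A] = 6.86 − 6.86X; [D] = 3.43 − 3.43X; [C] = 6.86X.
K_c = [C]^2 / ([A]^2 [D]).
This equals 0.146 at X = 0.361 (the root in 0 < X < 1).

X = 0.361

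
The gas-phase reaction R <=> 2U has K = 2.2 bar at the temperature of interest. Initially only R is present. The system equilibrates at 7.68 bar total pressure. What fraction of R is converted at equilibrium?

X = 0.259

Basis: 1 mol R initially; let X = conversion of R. Extent ξ = X.
Mole table: n_R = 1 − X; n_U = 2X.
Total moles n_T = 1 + X.
y_i = n_i/n_T, p_i = y_i·P. K = p_U^2 / (p_R).
Substituting and setting equal to 2.2 bar gives a polynomial in X; the root in (0,1) is X = 0.259.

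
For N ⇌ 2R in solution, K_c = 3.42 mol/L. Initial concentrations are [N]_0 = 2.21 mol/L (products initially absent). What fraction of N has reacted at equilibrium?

X = 0.458

Let X = conversion of N; extent ξ = 2.21·X mol/L.
Concentrations: [N] = 2.21 − 2.21X; [R] = 4.42X.
K_c = [R]^2 / ([N]).
Setting equal to 3.42 and solving for X on (0,1) gives X = 0.458.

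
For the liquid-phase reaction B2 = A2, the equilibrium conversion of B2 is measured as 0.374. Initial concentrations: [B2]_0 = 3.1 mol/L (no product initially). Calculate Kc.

Kc = 0.597

Let X = conversion of B2.
Concentrations: [B2] = 3.1 − 3.1X; [A2] = 3.1X.
At X = 0.374: [B2] = 1.94, [A2] = 1.16.
Kc = [A2] / ([B2]) = 0.597.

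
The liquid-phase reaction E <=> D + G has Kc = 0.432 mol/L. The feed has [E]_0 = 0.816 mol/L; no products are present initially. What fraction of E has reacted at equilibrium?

X = 0.510

Let X = conversion of E; extent ξ = 0.816·X mol/L.
Concentrations: [E] = 0.816 − 0.816X; [D] = 0.816X; [G] = 0.816X.
Kc = [D] [G] / ([E]).
Solving Kc = 0.432 for X ∈ (0,1): X = 0.510.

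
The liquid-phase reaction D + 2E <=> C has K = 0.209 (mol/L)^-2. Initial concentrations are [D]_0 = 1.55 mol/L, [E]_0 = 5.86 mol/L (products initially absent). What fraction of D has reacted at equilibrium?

X = 0.730

Let X = conversion of D; extent ξ = 1.55·X mol/L.
Concentrations: [D] = 1.55 − 1.55X; [E] = 5.86 − 3.1X; [C] = 1.55X.
K = [C] / ([D] [E]^2).
Equating to 0.209 (mol/L)^-2: the physical root is X = 0.730.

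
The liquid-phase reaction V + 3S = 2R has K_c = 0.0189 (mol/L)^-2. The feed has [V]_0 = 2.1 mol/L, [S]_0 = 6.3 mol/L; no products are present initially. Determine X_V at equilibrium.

X = 0.333

Let X = conversion of V; extent ξ = 2.1·X mol/L.
Concentrations: [V] = 2.1 − 2.1X; [S] = 6.3 − 6.3X; [R] = 4.2X.
K_c = [R]^2 / ([V] [S]^3).
Setting equal to 0.0189 and solving for X on (0,1) gives X = 0.333.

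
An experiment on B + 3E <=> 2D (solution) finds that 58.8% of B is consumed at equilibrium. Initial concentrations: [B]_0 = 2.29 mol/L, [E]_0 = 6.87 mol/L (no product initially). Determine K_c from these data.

K_c = 0.339 (mol/L)^-2

Let X = conversion of B.
Concentrations: [B] = 2.29 − 2.29X; [E] = 6.87 − 6.87X; [D] = 4.58X.
At X = 0.588: [B] = 0.943, [E] = 2.83, [D] = 2.69.
K_c = [D]^2 / ([B] [E]^3) = 0.339 (mol/L)^-2.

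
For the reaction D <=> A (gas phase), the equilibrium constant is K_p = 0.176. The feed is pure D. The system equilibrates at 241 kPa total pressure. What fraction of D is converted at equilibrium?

X = 0.150

Let X = conversion of D (basis 1 mol D); extent of reaction ξ = X.
Mole table: n_D = 1 − X; n_A = X.
n_T stays at 1 (no change in mole number).
Mole fractions y_i = n_i/n_T; K_p = p_A / (p_D) with p_i = y_i·P.
Equating to 0.176 and solving on 0 < X < 1: X = 0.150.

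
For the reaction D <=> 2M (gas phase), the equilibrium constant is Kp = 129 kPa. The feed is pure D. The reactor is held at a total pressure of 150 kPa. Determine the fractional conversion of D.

X = 0.421

Take 1 mol D as basis and let X be its fractional conversion, so ξ = X.
Moles: n_D = 1 − X; n_M = 2X.
n_T = Σnᵢ = 1 + X.
With p_i = (n_i/n_T)P, Kp = p_M^2 / (p_D).
Substituting and setting equal to 129 kPa gives a polynomial in X; the root in (0,1) is X = 0.421.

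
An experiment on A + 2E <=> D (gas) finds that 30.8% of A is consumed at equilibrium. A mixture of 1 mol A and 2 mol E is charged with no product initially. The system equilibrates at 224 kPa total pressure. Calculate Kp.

Let X = conversion of A (basis 1 mol A); extent of reaction ξ = X.
Species balance: n_A = 1 − X; n_E = 2 − 2X; n_D = X.
Summing: n_T = 3 − 2X.
At X = 0.308: n_A = 0.692, n_E = 1.38, n_D = 0.308, n_T = 2.38.
p_i = (n_i/n_T)·P. Kp = p_D / (p_A p_E^2) = 2.63e-05 kPa^-2.

Kp = 2.63e-05 kPa^-2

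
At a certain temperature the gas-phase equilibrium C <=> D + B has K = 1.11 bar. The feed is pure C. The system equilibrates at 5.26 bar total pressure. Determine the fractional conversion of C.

Take 1 mol C as basis and let X be its fractional conversion, so ξ = X.
Moles: n_C = 1 − X; n_D = X; n_B = X.
n_T = Σnᵢ = 1 + X.
Mole fractions y_i = n_i/n_T; K = p_D p_B / (p_C) with p_i = y_i·P.
This yields a degree-2 equation in X; solving on (0,1), X = 0.417.

X = 0.417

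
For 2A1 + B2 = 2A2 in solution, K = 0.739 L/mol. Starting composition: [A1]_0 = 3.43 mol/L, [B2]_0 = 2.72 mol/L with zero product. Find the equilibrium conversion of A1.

X = 0.536

Let X = conversion of A1; extent ξ = 3.43X/2 mol/L.
Concentrations: [A1] = 3.43 − 3.43X; [B2] = 2.72 − 1.72X; [A2] = 3.43X.
K = [A2]^2 / ([A1]^2 [B2]).
Setting equal to 0.739 and solving for X on (0,1) gives X = 0.536.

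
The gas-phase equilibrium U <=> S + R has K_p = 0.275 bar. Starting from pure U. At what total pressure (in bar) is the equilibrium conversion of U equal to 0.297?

P = 2.84 bar

Take 1 mol U as basis and let X be its fractional conversion, so ξ = X.
At extent ξ: n_U = 1 − X; n_S = X; n_R = X.
Summing: n_T = 1 + X.
K_p = p_S p_R / (p_U) with p_i = (n_i/n_T)·P.
At X = 0.297: the mole-fraction product g(X) = Π y_i^ν_i = 0.09674. Since K_p = g(X)·P^{1}, P = (K_p/g)^(1/1) = (0.275/0.09674)^(1/1) = 2.84 bar.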